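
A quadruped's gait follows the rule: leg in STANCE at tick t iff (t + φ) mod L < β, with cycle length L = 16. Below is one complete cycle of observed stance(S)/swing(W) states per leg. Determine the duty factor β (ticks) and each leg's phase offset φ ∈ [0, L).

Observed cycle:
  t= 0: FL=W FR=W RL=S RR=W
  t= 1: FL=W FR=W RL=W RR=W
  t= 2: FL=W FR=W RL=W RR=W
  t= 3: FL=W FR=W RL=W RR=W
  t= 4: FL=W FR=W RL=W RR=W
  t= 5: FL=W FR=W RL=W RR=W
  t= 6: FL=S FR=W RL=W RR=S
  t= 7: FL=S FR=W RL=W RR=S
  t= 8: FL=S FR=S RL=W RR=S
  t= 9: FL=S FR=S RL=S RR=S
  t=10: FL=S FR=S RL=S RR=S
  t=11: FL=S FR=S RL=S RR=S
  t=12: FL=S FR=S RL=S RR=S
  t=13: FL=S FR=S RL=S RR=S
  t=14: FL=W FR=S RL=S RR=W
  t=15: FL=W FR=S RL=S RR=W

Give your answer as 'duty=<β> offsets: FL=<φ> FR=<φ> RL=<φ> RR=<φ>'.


duty β = stance ticks per leg = 8
FL: stance ticks = 8; W→S at t=6 → φ=10
FR: stance ticks = 8; W→S at t=8 → φ=8
RL: stance ticks = 8; W→S at t=9 → φ=7
RR: stance ticks = 8; W→S at t=6 → φ=10

duty=8 offsets: FL=10 FR=8 RL=7 RR=10


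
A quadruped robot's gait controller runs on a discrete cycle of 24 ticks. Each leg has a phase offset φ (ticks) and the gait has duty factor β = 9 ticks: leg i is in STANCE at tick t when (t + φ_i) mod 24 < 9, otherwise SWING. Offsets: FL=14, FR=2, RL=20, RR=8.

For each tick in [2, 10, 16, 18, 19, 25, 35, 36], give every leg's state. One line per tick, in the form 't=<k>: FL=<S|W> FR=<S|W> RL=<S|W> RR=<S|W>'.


t=2: phase=(16,4,22,10) vs β=9 → FL=W FR=S RL=W RR=W
t=10: phase=(0,12,6,18) vs β=9 → FL=S FR=W RL=S RR=W
t=16: phase=(6,18,12,0) vs β=9 → FL=S FR=W RL=W RR=S
t=18: phase=(8,20,14,2) vs β=9 → FL=S FR=W RL=W RR=S
t=19: phase=(9,21,15,3) vs β=9 → FL=W FR=W RL=W RR=S
t=25: phase=(15,3,21,9) vs β=9 → FL=W FR=S RL=W RR=W
t=35: phase=(1,13,7,19) vs β=9 → FL=S FR=W RL=S RR=W
t=36: phase=(2,14,8,20) vs β=9 → FL=S FR=W RL=S RR=W

t=2: FL=W FR=S RL=W RR=W
t=10: FL=S FR=W RL=S RR=W
t=16: FL=S FR=W RL=W RR=S
t=18: FL=S FR=W RL=W RR=S
t=19: FL=W FR=W RL=W RR=S
t=25: FL=W FR=S RL=W RR=W
t=35: FL=S FR=W RL=S RR=W
t=36: FL=S FR=W RL=S RR=W


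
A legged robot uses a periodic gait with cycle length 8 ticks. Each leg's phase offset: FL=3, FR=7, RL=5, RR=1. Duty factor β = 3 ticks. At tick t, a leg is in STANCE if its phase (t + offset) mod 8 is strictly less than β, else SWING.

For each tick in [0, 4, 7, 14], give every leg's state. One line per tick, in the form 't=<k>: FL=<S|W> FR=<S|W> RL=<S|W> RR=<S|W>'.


t=0: FL=W FR=W RL=W RR=S
t=4: FL=W FR=W RL=S RR=W
t=7: FL=S FR=W RL=W RR=S
t=14: FL=S FR=W RL=W RR=W

t=0: phase=(3,7,5,1) vs β=3 → FL=W FR=W RL=W RR=S
t=4: phase=(7,3,1,5) vs β=3 → FL=W FR=W RL=S RR=W
t=7: phase=(2,6,4,0) vs β=3 → FL=S FR=W RL=W RR=S
t=14: phase=(1,5,3,7) vs β=3 → FL=S FR=W RL=W RR=W


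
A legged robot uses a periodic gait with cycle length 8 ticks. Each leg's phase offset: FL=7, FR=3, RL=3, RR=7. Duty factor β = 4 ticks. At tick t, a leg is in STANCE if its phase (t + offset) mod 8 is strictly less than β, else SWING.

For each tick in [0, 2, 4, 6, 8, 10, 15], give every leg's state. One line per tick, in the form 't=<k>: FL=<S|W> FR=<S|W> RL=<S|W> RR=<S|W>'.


t=0: phase=(7,3,3,7) vs β=4 → FL=W FR=S RL=S RR=W
t=2: phase=(1,5,5,1) vs β=4 → FL=S FR=W RL=W RR=S
t=4: phase=(3,7,7,3) vs β=4 → FL=S FR=W RL=W RR=S
t=6: phase=(5,1,1,5) vs β=4 → FL=W FR=S RL=S RR=W
t=8: phase=(7,3,3,7) vs β=4 → FL=W FR=S RL=S RR=W
t=10: phase=(1,5,5,1) vs β=4 → FL=S FR=W RL=W RR=S
t=15: phase=(6,2,2,6) vs β=4 → FL=W FR=S RL=S RR=W

t=0: FL=W FR=S RL=S RR=W
t=2: FL=S FR=W RL=W RR=S
t=4: FL=S FR=W RL=W RR=S
t=6: FL=W FR=S RL=S RR=W
t=8: FL=W FR=S RL=S RR=W
t=10: FL=S FR=W RL=W RR=S
t=15: FL=W FR=S RL=S RR=W


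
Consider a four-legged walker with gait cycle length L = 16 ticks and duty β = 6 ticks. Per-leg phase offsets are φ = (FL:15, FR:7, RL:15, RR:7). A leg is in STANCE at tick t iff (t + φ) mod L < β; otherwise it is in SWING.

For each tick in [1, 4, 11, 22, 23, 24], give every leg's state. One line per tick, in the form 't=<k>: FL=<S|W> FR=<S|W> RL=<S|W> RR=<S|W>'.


t=1: FL=S FR=W RL=S RR=W
t=4: FL=S FR=W RL=S RR=W
t=11: FL=W FR=S RL=W RR=S
t=22: FL=S FR=W RL=S RR=W
t=23: FL=W FR=W RL=W RR=W
t=24: FL=W FR=W RL=W RR=W

t=1: phase=(0,8,0,8) vs β=6 → FL=S FR=W RL=S RR=W
t=4: phase=(3,11,3,11) vs β=6 → FL=S FR=W RL=S RR=W
t=11: phase=(10,2,10,2) vs β=6 → FL=W FR=S RL=W RR=S
t=22: phase=(5,13,5,13) vs β=6 → FL=S FR=W RL=S RR=W
t=23: phase=(6,14,6,14) vs β=6 → FL=W FR=W RL=W RR=W
t=24: phase=(7,15,7,15) vs β=6 → FL=W FR=W RL=W RR=W


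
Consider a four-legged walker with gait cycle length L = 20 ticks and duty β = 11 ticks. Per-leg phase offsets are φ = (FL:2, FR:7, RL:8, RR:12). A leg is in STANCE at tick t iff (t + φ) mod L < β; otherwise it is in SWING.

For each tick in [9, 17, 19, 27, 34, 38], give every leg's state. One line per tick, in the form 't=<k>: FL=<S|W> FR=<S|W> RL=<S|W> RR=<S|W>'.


t=9: FL=W FR=W RL=W RR=S
t=17: FL=W FR=S RL=S RR=S
t=19: FL=S FR=S RL=S RR=W
t=27: FL=S FR=W RL=W RR=W
t=34: FL=W FR=S RL=S RR=S
t=38: FL=S FR=S RL=S RR=S

t=9: phase=(11,16,17,1) vs β=11 → FL=W FR=W RL=W RR=S
t=17: phase=(19,4,5,9) vs β=11 → FL=W FR=S RL=S RR=S
t=19: phase=(1,6,7,11) vs β=11 → FL=S FR=S RL=S RR=W
t=27: phase=(9,14,15,19) vs β=11 → FL=S FR=W RL=W RR=W
t=34: phase=(16,1,2,6) vs β=11 → FL=W FR=S RL=S RR=S
t=38: phase=(0,5,6,10) vs β=11 → FL=S FR=S RL=S RR=S


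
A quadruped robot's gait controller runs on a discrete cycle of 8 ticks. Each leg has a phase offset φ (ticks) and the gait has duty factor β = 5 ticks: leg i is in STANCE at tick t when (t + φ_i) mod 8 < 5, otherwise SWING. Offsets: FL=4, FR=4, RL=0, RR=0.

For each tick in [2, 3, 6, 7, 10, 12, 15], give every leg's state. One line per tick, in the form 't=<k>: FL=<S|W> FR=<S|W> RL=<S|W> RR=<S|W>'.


t=2: phase=(6,6,2,2) vs β=5 → FL=W FR=W RL=S RR=S
t=3: phase=(7,7,3,3) vs β=5 → FL=W FR=W RL=S RR=S
t=6: phase=(2,2,6,6) vs β=5 → FL=S FR=S RL=W RR=W
t=7: phase=(3,3,7,7) vs β=5 → FL=S FR=S RL=W RR=W
t=10: phase=(6,6,2,2) vs β=5 → FL=W FR=W RL=S RR=S
t=12: phase=(0,0,4,4) vs β=5 → FL=S FR=S RL=S RR=S
t=15: phase=(3,3,7,7) vs β=5 → FL=S FR=S RL=W RR=W

t=2: FL=W FR=W RL=S RR=S
t=3: FL=W FR=W RL=S RR=S
t=6: FL=S FR=S RL=W RR=W
t=7: FL=S FR=S RL=W RR=W
t=10: FL=W FR=W RL=S RR=S
t=12: FL=S FR=S RL=S RR=S
t=15: FL=S FR=S RL=W RR=W


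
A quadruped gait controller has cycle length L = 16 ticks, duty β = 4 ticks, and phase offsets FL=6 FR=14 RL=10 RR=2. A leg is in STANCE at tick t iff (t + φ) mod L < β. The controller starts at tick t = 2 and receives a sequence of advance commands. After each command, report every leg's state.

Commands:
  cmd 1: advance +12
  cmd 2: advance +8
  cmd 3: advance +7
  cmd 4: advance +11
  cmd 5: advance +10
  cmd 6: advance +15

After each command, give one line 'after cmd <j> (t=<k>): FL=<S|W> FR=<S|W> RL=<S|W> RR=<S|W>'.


after cmd 1 (t=14): FL=W FR=W RL=W RR=S
after cmd 2 (t=22): FL=W FR=W RL=S RR=W
after cmd 3 (t=29): FL=S FR=W RL=W RR=W
after cmd 4 (t=40): FL=W FR=W RL=S RR=W
after cmd 5 (t=50): FL=W FR=S RL=W RR=W
after cmd 6 (t=65): FL=W FR=W RL=W RR=S

start t=2: FL=W FR=S RL=W RR=W
cmd 1: advance +12 → t=14, phase=(4,12,8,0) → FL=W FR=W RL=W RR=S
cmd 2: advance +8 → t=22, phase=(12,4,0,8) → FL=W FR=W RL=S RR=W
cmd 3: advance +7 → t=29, phase=(3,11,7,15) → FL=S FR=W RL=W RR=W
cmd 4: advance +11 → t=40, phase=(14,6,2,10) → FL=W FR=W RL=S RR=W
cmd 5: advance +10 → t=50, phase=(8,0,12,4) → FL=W FR=S RL=W RR=W
cmd 6: advance +15 → t=65, phase=(7,15,11,3) → FL=W FR=W RL=W RR=S


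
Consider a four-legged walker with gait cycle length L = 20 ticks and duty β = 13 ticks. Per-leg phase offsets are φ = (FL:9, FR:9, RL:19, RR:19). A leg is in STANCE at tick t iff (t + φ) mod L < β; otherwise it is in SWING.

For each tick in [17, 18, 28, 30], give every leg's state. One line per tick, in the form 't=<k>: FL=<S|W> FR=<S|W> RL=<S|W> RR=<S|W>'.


t=17: phase=(6,6,16,16) vs β=13 → FL=S FR=S RL=W RR=W
t=18: phase=(7,7,17,17) vs β=13 → FL=S FR=S RL=W RR=W
t=28: phase=(17,17,7,7) vs β=13 → FL=W FR=W RL=S RR=S
t=30: phase=(19,19,9,9) vs β=13 → FL=W FR=W RL=S RR=S

t=17: FL=S FR=S RL=W RR=W
t=18: FL=S FR=S RL=W RR=W
t=28: FL=W FR=W RL=S RR=S
t=30: FL=W FR=W RL=S RR=S


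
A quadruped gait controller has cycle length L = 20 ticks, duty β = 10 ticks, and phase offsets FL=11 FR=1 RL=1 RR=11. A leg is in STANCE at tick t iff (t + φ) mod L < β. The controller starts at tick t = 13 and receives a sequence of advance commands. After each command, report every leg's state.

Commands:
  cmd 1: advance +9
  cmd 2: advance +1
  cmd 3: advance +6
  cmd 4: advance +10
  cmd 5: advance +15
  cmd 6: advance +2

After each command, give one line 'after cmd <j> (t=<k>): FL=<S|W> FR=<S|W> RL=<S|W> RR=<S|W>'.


after cmd 1 (t=22): FL=W FR=S RL=S RR=W
after cmd 2 (t=23): FL=W FR=S RL=S RR=W
after cmd 3 (t=29): FL=S FR=W RL=W RR=S
after cmd 4 (t=39): FL=W FR=S RL=S RR=W
after cmd 5 (t=54): FL=S FR=W RL=W RR=S
after cmd 6 (t=56): FL=S FR=W RL=W RR=S

start t=13: FL=S FR=W RL=W RR=S
cmd 1: advance +9 → t=22, phase=(13,3,3,13) → FL=W FR=S RL=S RR=W
cmd 2: advance +1 → t=23, phase=(14,4,4,14) → FL=W FR=S RL=S RR=W
cmd 3: advance +6 → t=29, phase=(0,10,10,0) → FL=S FR=W RL=W RR=S
cmd 4: advance +10 → t=39, phase=(10,0,0,10) → FL=W FR=S RL=S RR=W
cmd 5: advance +15 → t=54, phase=(5,15,15,5) → FL=S FR=W RL=W RR=S
cmd 6: advance +2 → t=56, phase=(7,17,17,7) → FL=S FR=W RL=W RR=S


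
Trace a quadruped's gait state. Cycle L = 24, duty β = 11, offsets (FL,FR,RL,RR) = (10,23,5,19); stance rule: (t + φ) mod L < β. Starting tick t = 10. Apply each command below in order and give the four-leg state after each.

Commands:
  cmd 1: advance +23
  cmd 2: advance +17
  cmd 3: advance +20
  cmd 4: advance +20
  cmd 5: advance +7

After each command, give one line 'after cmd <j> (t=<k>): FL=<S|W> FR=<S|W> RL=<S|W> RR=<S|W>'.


start t=10: FL=W FR=S RL=W RR=S
cmd 1: advance +23 → t=33, phase=(19,8,14,4) → FL=W FR=S RL=W RR=S
cmd 2: advance +17 → t=50, phase=(12,1,7,21) → FL=W FR=S RL=S RR=W
cmd 3: advance +20 → t=70, phase=(8,21,3,17) → FL=S FR=W RL=S RR=W
cmd 4: advance +20 → t=90, phase=(4,17,23,13) → FL=S FR=W RL=W RR=W
cmd 5: advance +7 → t=97, phase=(11,0,6,20) → FL=W FR=S RL=S RR=W

after cmd 1 (t=33): FL=W FR=S RL=W RR=S
after cmd 2 (t=50): FL=W FR=S RL=S RR=W
after cmd 3 (t=70): FL=S FR=W RL=S RR=W
after cmd 4 (t=90): FL=S FR=W RL=W RR=W
after cmd 5 (t=97): FL=W FR=S RL=S RR=W


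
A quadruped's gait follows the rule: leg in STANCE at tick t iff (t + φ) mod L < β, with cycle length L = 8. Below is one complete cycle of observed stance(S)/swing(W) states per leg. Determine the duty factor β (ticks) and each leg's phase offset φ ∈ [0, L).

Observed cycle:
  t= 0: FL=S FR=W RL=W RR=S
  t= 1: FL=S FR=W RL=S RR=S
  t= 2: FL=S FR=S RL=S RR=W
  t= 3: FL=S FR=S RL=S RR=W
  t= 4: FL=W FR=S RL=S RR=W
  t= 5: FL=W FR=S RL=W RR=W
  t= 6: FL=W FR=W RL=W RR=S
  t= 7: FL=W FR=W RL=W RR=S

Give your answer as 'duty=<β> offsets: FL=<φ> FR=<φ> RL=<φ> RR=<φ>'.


duty β = stance ticks per leg = 4
FL: stance ticks = 4; W→S at t=0 → φ=0
FR: stance ticks = 4; W→S at t=2 → φ=6
RL: stance ticks = 4; W→S at t=1 → φ=7
RR: stance ticks = 4; W→S at t=6 → φ=2

duty=4 offsets: FL=0 FR=6 RL=7 RR=2


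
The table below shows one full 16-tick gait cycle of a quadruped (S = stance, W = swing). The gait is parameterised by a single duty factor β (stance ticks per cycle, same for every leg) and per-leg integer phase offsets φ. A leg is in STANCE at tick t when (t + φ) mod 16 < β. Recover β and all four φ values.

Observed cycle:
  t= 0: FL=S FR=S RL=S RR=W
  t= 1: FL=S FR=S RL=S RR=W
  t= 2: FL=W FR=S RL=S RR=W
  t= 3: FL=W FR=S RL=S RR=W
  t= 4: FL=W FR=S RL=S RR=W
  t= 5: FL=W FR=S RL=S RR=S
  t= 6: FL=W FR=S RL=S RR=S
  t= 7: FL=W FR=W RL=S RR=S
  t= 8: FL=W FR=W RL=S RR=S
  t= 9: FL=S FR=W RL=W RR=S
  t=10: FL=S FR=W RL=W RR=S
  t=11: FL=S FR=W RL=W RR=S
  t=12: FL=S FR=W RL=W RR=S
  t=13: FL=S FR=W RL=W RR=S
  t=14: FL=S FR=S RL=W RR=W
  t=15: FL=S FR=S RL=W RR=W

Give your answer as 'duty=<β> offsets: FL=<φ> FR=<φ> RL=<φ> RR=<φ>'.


duty β = stance ticks per leg = 9
FL: stance ticks = 9; W→S at t=9 → φ=7
FR: stance ticks = 9; W→S at t=14 → φ=2
RL: stance ticks = 9; W→S at t=0 → φ=0
RR: stance ticks = 9; W→S at t=5 → φ=11

duty=9 offsets: FL=7 FR=2 RL=0 RR=11


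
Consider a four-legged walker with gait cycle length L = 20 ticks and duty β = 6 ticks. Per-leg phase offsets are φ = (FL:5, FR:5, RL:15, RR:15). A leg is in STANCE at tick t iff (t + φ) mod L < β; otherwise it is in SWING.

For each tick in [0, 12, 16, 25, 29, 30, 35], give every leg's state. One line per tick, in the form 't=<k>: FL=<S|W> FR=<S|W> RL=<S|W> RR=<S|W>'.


t=0: FL=S FR=S RL=W RR=W
t=12: FL=W FR=W RL=W RR=W
t=16: FL=S FR=S RL=W RR=W
t=25: FL=W FR=W RL=S RR=S
t=29: FL=W FR=W RL=S RR=S
t=30: FL=W FR=W RL=S RR=S
t=35: FL=S FR=S RL=W RR=W

t=0: phase=(5,5,15,15) vs β=6 → FL=S FR=S RL=W RR=W
t=12: phase=(17,17,7,7) vs β=6 → FL=W FR=W RL=W RR=W
t=16: phase=(1,1,11,11) vs β=6 → FL=S FR=S RL=W RR=W
t=25: phase=(10,10,0,0) vs β=6 → FL=W FR=W RL=S RR=S
t=29: phase=(14,14,4,4) vs β=6 → FL=W FR=W RL=S RR=S
t=30: phase=(15,15,5,5) vs β=6 → FL=W FR=W RL=S RR=S
t=35: phase=(0,0,10,10) vs β=6 → FL=S FR=S RL=W RR=W


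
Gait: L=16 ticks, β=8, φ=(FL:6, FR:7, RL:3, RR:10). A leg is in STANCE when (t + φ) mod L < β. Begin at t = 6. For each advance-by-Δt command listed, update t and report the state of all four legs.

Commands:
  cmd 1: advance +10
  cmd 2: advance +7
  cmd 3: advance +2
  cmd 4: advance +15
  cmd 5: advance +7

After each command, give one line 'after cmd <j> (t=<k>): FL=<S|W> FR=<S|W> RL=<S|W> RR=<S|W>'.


start t=6: FL=W FR=W RL=W RR=S
cmd 1: advance +10 → t=16, phase=(6,7,3,10) → FL=S FR=S RL=S RR=W
cmd 2: advance +7 → t=23, phase=(13,14,10,1) → FL=W FR=W RL=W RR=S
cmd 3: advance +2 → t=25, phase=(15,0,12,3) → FL=W FR=S RL=W RR=S
cmd 4: advance +15 → t=40, phase=(14,15,11,2) → FL=W FR=W RL=W RR=S
cmd 5: advance +7 → t=47, phase=(5,6,2,9) → FL=S FR=S RL=S RR=W

after cmd 1 (t=16): FL=S FR=S RL=S RR=W
after cmd 2 (t=23): FL=W FR=W RL=W RR=S
after cmd 3 (t=25): FL=W FR=S RL=W RR=S
after cmd 4 (t=40): FL=W FR=W RL=W RR=S
after cmd 5 (t=47): FL=S FR=S RL=S RR=W


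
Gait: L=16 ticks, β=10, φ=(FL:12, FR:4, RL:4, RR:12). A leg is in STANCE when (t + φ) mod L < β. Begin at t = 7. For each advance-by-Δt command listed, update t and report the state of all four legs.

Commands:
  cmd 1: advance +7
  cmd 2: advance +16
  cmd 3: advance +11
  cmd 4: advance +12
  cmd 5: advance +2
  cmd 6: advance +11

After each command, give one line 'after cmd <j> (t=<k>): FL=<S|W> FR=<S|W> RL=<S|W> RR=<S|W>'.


after cmd 1 (t=14): FL=W FR=S RL=S RR=W
after cmd 2 (t=30): FL=W FR=S RL=S RR=W
after cmd 3 (t=41): FL=S FR=W RL=W RR=S
after cmd 4 (t=53): FL=S FR=S RL=S RR=S
after cmd 5 (t=55): FL=S FR=W RL=W RR=S
after cmd 6 (t=66): FL=W FR=S RL=S RR=W

start t=7: FL=S FR=W RL=W RR=S
cmd 1: advance +7 → t=14, phase=(10,2,2,10) → FL=W FR=S RL=S RR=W
cmd 2: advance +16 → t=30, phase=(10,2,2,10) → FL=W FR=S RL=S RR=W
cmd 3: advance +11 → t=41, phase=(5,13,13,5) → FL=S FR=W RL=W RR=S
cmd 4: advance +12 → t=53, phase=(1,9,9,1) → FL=S FR=S RL=S RR=S
cmd 5: advance +2 → t=55, phase=(3,11,11,3) → FL=S FR=W RL=W RR=S
cmd 6: advance +11 → t=66, phase=(14,6,6,14) → FL=W FR=S RL=S RR=W


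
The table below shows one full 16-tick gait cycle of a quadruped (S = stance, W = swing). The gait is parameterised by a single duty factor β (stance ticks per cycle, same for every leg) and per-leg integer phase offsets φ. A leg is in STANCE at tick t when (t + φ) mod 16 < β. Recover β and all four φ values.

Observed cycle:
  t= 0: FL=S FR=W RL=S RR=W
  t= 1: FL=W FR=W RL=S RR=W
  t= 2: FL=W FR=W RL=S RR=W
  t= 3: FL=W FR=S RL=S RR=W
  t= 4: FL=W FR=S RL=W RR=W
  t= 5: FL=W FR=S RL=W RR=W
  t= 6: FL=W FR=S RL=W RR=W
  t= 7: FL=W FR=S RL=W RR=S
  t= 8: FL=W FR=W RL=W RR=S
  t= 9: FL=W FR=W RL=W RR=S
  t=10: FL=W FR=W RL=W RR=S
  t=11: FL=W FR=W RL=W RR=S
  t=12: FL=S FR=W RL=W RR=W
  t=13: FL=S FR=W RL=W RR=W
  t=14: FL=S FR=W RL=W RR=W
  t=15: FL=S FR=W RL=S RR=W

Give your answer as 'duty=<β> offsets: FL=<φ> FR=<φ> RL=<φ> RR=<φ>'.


duty=5 offsets: FL=4 FR=13 RL=1 RR=9

duty β = stance ticks per leg = 5
FL: stance ticks = 5; W→S at t=12 → φ=4
FR: stance ticks = 5; W→S at t=3 → φ=13
RL: stance ticks = 5; W→S at t=15 → φ=1
RR: stance ticks = 5; W→S at t=7 → φ=9


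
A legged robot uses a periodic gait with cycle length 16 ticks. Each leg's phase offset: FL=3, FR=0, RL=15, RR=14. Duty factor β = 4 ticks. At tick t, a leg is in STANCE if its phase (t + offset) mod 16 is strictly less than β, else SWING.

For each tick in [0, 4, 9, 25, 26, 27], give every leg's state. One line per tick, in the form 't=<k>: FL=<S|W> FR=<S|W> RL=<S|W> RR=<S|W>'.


t=0: phase=(3,0,15,14) vs β=4 → FL=S FR=S RL=W RR=W
t=4: phase=(7,4,3,2) vs β=4 → FL=W FR=W RL=S RR=S
t=9: phase=(12,9,8,7) vs β=4 → FL=W FR=W RL=W RR=W
t=25: phase=(12,9,8,7) vs β=4 → FL=W FR=W RL=W RR=W
t=26: phase=(13,10,9,8) vs β=4 → FL=W FR=W RL=W RR=W
t=27: phase=(14,11,10,9) vs β=4 → FL=W FR=W RL=W RR=W

t=0: FL=S FR=S RL=W RR=W
t=4: FL=W FR=W RL=S RR=S
t=9: FL=W FR=W RL=W RR=W
t=25: FL=W FR=W RL=W RR=W
t=26: FL=W FR=W RL=W RR=W
t=27: FL=W FR=W RL=W RR=W


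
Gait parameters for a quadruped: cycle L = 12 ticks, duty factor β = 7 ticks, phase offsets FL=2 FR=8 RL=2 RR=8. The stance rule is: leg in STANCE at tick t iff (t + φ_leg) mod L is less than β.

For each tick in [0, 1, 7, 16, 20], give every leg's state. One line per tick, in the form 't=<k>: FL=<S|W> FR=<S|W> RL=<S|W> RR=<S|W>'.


t=0: phase=(2,8,2,8) vs β=7 → FL=S FR=W RL=S RR=W
t=1: phase=(3,9,3,9) vs β=7 → FL=S FR=W RL=S RR=W
t=7: phase=(9,3,9,3) vs β=7 → FL=W FR=S RL=W RR=S
t=16: phase=(6,0,6,0) vs β=7 → FL=S FR=S RL=S RR=S
t=20: phase=(10,4,10,4) vs β=7 → FL=W FR=S RL=W RR=S

t=0: FL=S FR=W RL=S RR=W
t=1: FL=S FR=W RL=S RR=W
t=7: FL=W FR=S RL=W RR=S
t=16: FL=S FR=S RL=S RR=S
t=20: FL=W FR=S RL=W RR=S


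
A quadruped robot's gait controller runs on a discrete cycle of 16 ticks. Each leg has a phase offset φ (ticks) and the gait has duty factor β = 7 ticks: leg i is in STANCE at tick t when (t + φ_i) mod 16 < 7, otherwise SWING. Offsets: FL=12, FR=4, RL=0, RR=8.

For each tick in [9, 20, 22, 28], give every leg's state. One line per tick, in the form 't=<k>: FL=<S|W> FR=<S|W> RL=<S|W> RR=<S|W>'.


t=9: phase=(5,13,9,1) vs β=7 → FL=S FR=W RL=W RR=S
t=20: phase=(0,8,4,12) vs β=7 → FL=S FR=W RL=S RR=W
t=22: phase=(2,10,6,14) vs β=7 → FL=S FR=W RL=S RR=W
t=28: phase=(8,0,12,4) vs β=7 → FL=W FR=S RL=W RR=S

t=9: FL=S FR=W RL=W RR=S
t=20: FL=S FR=W RL=S RR=W
t=22: FL=S FR=W RL=S RR=W
t=28: FL=W FR=S RL=W RR=S


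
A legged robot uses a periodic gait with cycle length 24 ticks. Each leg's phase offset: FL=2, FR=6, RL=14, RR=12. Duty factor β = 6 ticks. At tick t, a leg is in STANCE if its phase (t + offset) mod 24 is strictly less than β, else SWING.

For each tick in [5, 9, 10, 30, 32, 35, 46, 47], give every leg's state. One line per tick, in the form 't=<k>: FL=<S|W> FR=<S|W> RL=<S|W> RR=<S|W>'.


t=5: phase=(7,11,19,17) vs β=6 → FL=W FR=W RL=W RR=W
t=9: phase=(11,15,23,21) vs β=6 → FL=W FR=W RL=W RR=W
t=10: phase=(12,16,0,22) vs β=6 → FL=W FR=W RL=S RR=W
t=30: phase=(8,12,20,18) vs β=6 → FL=W FR=W RL=W RR=W
t=32: phase=(10,14,22,20) vs β=6 → FL=W FR=W RL=W RR=W
t=35: phase=(13,17,1,23) vs β=6 → FL=W FR=W RL=S RR=W
t=46: phase=(0,4,12,10) vs β=6 → FL=S FR=S RL=W RR=W
t=47: phase=(1,5,13,11) vs β=6 → FL=S FR=S RL=W RR=W

t=5: FL=W FR=W RL=W RR=W
t=9: FL=W FR=W RL=W RR=W
t=10: FL=W FR=W RL=S RR=W
t=30: FL=W FR=W RL=W RR=W
t=32: FL=W FR=W RL=W RR=W
t=35: FL=W FR=W RL=S RR=W
t=46: FL=S FR=S RL=W RR=W
t=47: FL=S FR=S RL=W RR=W


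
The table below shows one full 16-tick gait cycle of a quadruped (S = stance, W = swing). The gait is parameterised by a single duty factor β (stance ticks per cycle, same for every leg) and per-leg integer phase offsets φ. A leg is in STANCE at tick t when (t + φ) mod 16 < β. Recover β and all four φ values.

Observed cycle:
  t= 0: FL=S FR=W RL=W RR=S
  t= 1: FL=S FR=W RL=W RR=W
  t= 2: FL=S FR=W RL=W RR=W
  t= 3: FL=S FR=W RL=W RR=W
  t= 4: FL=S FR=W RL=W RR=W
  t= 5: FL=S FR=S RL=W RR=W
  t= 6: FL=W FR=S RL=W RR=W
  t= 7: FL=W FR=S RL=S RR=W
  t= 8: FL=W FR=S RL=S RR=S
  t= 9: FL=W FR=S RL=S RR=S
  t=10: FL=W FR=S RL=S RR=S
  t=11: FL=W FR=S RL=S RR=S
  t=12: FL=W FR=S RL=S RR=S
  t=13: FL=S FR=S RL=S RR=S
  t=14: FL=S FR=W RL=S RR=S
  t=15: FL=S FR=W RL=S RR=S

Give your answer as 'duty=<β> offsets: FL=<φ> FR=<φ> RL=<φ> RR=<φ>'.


duty β = stance ticks per leg = 9
FL: stance ticks = 9; W→S at t=13 → φ=3
FR: stance ticks = 9; W→S at t=5 → φ=11
RL: stance ticks = 9; W→S at t=7 → φ=9
RR: stance ticks = 9; W→S at t=8 → φ=8

duty=9 offsets: FL=3 FR=11 RL=9 RR=8


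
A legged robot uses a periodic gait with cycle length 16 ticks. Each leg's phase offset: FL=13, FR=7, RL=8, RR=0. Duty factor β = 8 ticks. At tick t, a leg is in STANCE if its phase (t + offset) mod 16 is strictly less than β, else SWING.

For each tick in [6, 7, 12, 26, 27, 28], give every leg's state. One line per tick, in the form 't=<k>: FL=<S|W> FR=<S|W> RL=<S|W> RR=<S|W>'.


t=6: phase=(3,13,14,6) vs β=8 → FL=S FR=W RL=W RR=S
t=7: phase=(4,14,15,7) vs β=8 → FL=S FR=W RL=W RR=S
t=12: phase=(9,3,4,12) vs β=8 → FL=W FR=S RL=S RR=W
t=26: phase=(7,1,2,10) vs β=8 → FL=S FR=S RL=S RR=W
t=27: phase=(8,2,3,11) vs β=8 → FL=W FR=S RL=S RR=W
t=28: phase=(9,3,4,12) vs β=8 → FL=W FR=S RL=S RR=W

t=6: FL=S FR=W RL=W RR=S
t=7: FL=S FR=W RL=W RR=S
t=12: FL=W FR=S RL=S RR=W
t=26: FL=S FR=S RL=S RR=W
t=27: FL=W FR=S RL=S RR=W
t=28: FL=W FR=S RL=S RR=W


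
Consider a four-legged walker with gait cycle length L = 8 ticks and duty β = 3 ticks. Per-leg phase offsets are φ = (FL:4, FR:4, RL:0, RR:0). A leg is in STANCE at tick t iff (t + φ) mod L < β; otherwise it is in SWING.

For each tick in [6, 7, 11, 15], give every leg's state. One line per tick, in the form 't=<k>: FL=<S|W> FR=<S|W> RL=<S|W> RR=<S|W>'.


t=6: FL=S FR=S RL=W RR=W
t=7: FL=W FR=W RL=W RR=W
t=11: FL=W FR=W RL=W RR=W
t=15: FL=W FR=W RL=W RR=W

t=6: phase=(2,2,6,6) vs β=3 → FL=S FR=S RL=W RR=W
t=7: phase=(3,3,7,7) vs β=3 → FL=W FR=W RL=W RR=W
t=11: phase=(7,7,3,3) vs β=3 → FL=W FR=W RL=W RR=W
t=15: phase=(3,3,7,7) vs β=3 → FL=W FR=W RL=W RR=W


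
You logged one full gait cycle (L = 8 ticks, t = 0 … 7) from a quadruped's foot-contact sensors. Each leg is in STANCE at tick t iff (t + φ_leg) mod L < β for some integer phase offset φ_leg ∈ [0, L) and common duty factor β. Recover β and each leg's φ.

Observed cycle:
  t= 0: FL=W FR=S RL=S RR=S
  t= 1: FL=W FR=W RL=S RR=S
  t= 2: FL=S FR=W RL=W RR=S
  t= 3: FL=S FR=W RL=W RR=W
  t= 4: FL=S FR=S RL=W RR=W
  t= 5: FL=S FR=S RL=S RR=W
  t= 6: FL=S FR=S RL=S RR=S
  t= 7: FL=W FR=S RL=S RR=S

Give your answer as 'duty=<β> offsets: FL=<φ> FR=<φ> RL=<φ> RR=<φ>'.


duty β = stance ticks per leg = 5
FL: stance ticks = 5; W→S at t=2 → φ=6
FR: stance ticks = 5; W→S at t=4 → φ=4
RL: stance ticks = 5; W→S at t=5 → φ=3
RR: stance ticks = 5; W→S at t=6 → φ=2

duty=5 offsets: FL=6 FR=4 RL=3 RR=2


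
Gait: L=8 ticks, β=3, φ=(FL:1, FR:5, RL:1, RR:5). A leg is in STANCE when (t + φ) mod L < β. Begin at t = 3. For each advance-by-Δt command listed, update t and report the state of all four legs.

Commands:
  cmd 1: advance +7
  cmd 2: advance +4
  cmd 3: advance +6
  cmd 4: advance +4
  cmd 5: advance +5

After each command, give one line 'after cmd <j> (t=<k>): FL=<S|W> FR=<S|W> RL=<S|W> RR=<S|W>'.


start t=3: FL=W FR=S RL=W RR=S
cmd 1: advance +7 → t=10, phase=(3,7,3,7) → FL=W FR=W RL=W RR=W
cmd 2: advance +4 → t=14, phase=(7,3,7,3) → FL=W FR=W RL=W RR=W
cmd 3: advance +6 → t=20, phase=(5,1,5,1) → FL=W FR=S RL=W RR=S
cmd 4: advance +4 → t=24, phase=(1,5,1,5) → FL=S FR=W RL=S RR=W
cmd 5: advance +5 → t=29, phase=(6,2,6,2) → FL=W FR=S RL=W RR=S

after cmd 1 (t=10): FL=W FR=W RL=W RR=W
after cmd 2 (t=14): FL=W FR=W RL=W RR=W
after cmd 3 (t=20): FL=W FR=S RL=W RR=S
after cmd 4 (t=24): FL=S FR=W RL=S RR=W
after cmd 5 (t=29): FL=W FR=S RL=W RR=S


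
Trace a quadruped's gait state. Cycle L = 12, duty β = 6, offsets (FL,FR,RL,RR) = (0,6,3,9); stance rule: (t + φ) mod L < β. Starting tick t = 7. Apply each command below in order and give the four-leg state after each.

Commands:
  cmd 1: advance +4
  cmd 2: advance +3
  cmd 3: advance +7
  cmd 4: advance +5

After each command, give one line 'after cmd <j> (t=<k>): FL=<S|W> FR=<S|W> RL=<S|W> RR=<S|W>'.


after cmd 1 (t=11): FL=W FR=S RL=S RR=W
after cmd 2 (t=14): FL=S FR=W RL=S RR=W
after cmd 3 (t=21): FL=W FR=S RL=S RR=W
after cmd 4 (t=26): FL=S FR=W RL=S RR=W

start t=7: FL=W FR=S RL=W RR=S
cmd 1: advance +4 → t=11, phase=(11,5,2,8) → FL=W FR=S RL=S RR=W
cmd 2: advance +3 → t=14, phase=(2,8,5,11) → FL=S FR=W RL=S RR=W
cmd 3: advance +7 → t=21, phase=(9,3,0,6) → FL=W FR=S RL=S RR=W
cmd 4: advance +5 → t=26, phase=(2,8,5,11) → FL=S FR=W RL=S RR=W


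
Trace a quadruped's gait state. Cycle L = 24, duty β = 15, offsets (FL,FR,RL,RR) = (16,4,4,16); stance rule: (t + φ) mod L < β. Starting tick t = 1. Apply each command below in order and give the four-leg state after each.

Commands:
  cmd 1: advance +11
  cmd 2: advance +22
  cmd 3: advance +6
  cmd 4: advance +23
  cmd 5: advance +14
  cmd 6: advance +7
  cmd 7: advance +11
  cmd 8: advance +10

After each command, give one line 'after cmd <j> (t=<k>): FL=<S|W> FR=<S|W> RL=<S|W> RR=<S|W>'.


start t=1: FL=W FR=S RL=S RR=W
cmd 1: advance +11 → t=12, phase=(4,16,16,4) → FL=S FR=W RL=W RR=S
cmd 2: advance +22 → t=34, phase=(2,14,14,2) → FL=S FR=S RL=S RR=S
cmd 3: advance +6 → t=40, phase=(8,20,20,8) → FL=S FR=W RL=W RR=S
cmd 4: advance +23 → t=63, phase=(7,19,19,7) → FL=S FR=W RL=W RR=S
cmd 5: advance +14 → t=77, phase=(21,9,9,21) → FL=W FR=S RL=S RR=W
cmd 6: advance +7 → t=84, phase=(4,16,16,4) → FL=S FR=W RL=W RR=S
cmd 7: advance +11 → t=95, phase=(15,3,3,15) → FL=W FR=S RL=S RR=W
cmd 8: advance +10 → t=105, phase=(1,13,13,1) → FL=S FR=S RL=S RR=S

after cmd 1 (t=12): FL=S FR=W RL=W RR=S
after cmd 2 (t=34): FL=S FR=S RL=S RR=S
after cmd 3 (t=40): FL=S FR=W RL=W RR=S
after cmd 4 (t=63): FL=S FR=W RL=W RR=S
after cmd 5 (t=77): FL=W FR=S RL=S RR=W
after cmd 6 (t=84): FL=S FR=W RL=W RR=S
after cmd 7 (t=95): FL=W FR=S RL=S RR=W
after cmd 8 (t=105): FL=S FR=S RL=S RR=S


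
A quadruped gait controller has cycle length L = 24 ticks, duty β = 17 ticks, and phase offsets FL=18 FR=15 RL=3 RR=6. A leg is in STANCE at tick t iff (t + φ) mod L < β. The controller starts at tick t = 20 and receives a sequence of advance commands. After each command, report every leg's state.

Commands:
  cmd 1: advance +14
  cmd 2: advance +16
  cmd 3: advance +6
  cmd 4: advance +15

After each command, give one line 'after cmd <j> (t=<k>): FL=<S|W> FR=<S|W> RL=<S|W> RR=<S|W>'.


after cmd 1 (t=34): FL=S FR=S RL=S RR=S
after cmd 2 (t=50): FL=W FR=W RL=S RR=S
after cmd 3 (t=56): FL=S FR=W RL=S RR=S
after cmd 4 (t=71): FL=W FR=S RL=S RR=S

start t=20: FL=S FR=S RL=W RR=S
cmd 1: advance +14 → t=34, phase=(4,1,13,16) → FL=S FR=S RL=S RR=S
cmd 2: advance +16 → t=50, phase=(20,17,5,8) → FL=W FR=W RL=S RR=S
cmd 3: advance +6 → t=56, phase=(2,23,11,14) → FL=S FR=W RL=S RR=S
cmd 4: advance +15 → t=71, phase=(17,14,2,5) → FL=W FR=S RL=S RR=S


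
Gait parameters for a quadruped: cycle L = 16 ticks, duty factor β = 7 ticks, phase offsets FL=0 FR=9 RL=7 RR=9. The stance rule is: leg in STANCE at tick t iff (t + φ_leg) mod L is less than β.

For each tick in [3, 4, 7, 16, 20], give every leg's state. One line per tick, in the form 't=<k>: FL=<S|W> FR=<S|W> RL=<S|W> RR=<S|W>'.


t=3: FL=S FR=W RL=W RR=W
t=4: FL=S FR=W RL=W RR=W
t=7: FL=W FR=S RL=W RR=S
t=16: FL=S FR=W RL=W RR=W
t=20: FL=S FR=W RL=W RR=W

t=3: phase=(3,12,10,12) vs β=7 → FL=S FR=W RL=W RR=W
t=4: phase=(4,13,11,13) vs β=7 → FL=S FR=W RL=W RR=W
t=7: phase=(7,0,14,0) vs β=7 → FL=W FR=S RL=W RR=S
t=16: phase=(0,9,7,9) vs β=7 → FL=S FR=W RL=W RR=W
t=20: phase=(4,13,11,13) vs β=7 → FL=S FR=W RL=W RR=W


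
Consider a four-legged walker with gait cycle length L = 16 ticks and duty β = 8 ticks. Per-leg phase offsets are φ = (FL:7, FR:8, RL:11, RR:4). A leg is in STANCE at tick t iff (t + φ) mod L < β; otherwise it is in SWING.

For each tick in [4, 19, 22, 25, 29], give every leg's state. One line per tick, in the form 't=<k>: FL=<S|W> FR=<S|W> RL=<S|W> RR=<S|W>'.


t=4: phase=(11,12,15,8) vs β=8 → FL=W FR=W RL=W RR=W
t=19: phase=(10,11,14,7) vs β=8 → FL=W FR=W RL=W RR=S
t=22: phase=(13,14,1,10) vs β=8 → FL=W FR=W RL=S RR=W
t=25: phase=(0,1,4,13) vs β=8 → FL=S FR=S RL=S RR=W
t=29: phase=(4,5,8,1) vs β=8 → FL=S FR=S RL=W RR=S

t=4: FL=W FR=W RL=W RR=W
t=19: FL=W FR=W RL=W RR=S
t=22: FL=W FR=W RL=S RR=W
t=25: FL=S FR=S RL=S RR=W
t=29: FL=S FR=S RL=W RR=S


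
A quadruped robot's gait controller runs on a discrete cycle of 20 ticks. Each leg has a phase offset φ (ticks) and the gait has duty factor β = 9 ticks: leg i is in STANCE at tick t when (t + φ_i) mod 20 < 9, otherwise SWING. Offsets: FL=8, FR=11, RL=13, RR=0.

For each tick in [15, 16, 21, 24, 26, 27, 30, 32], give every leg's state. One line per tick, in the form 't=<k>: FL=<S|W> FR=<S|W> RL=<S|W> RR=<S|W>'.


t=15: phase=(3,6,8,15) vs β=9 → FL=S FR=S RL=S RR=W
t=16: phase=(4,7,9,16) vs β=9 → FL=S FR=S RL=W RR=W
t=21: phase=(9,12,14,1) vs β=9 → FL=W FR=W RL=W RR=S
t=24: phase=(12,15,17,4) vs β=9 → FL=W FR=W RL=W RR=S
t=26: phase=(14,17,19,6) vs β=9 → FL=W FR=W RL=W RR=S
t=27: phase=(15,18,0,7) vs β=9 → FL=W FR=W RL=S RR=S
t=30: phase=(18,1,3,10) vs β=9 → FL=W FR=S RL=S RR=W
t=32: phase=(0,3,5,12) vs β=9 → FL=S FR=S RL=S RR=W

t=15: FL=S FR=S RL=S RR=W
t=16: FL=S FR=S RL=W RR=W
t=21: FL=W FR=W RL=W RR=S
t=24: FL=W FR=W RL=W RR=S
t=26: FL=W FR=W RL=W RR=S
t=27: FL=W FR=W RL=S RR=S
t=30: FL=W FR=S RL=S RR=W
t=32: FL=S FR=S RL=S RR=W


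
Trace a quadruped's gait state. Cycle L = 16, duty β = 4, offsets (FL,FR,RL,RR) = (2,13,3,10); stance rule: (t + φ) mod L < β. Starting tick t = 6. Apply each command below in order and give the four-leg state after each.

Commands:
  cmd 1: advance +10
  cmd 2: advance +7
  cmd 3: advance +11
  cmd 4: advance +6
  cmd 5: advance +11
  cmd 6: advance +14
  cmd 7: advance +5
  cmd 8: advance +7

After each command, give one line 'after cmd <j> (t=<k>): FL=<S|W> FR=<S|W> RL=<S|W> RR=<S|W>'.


after cmd 1 (t=16): FL=S FR=W RL=S RR=W
after cmd 2 (t=23): FL=W FR=W RL=W RR=S
after cmd 3 (t=34): FL=W FR=W RL=W RR=W
after cmd 4 (t=40): FL=W FR=W RL=W RR=S
after cmd 5 (t=51): FL=W FR=S RL=W RR=W
after cmd 6 (t=65): FL=S FR=W RL=W RR=W
after cmd 7 (t=70): FL=W FR=S RL=W RR=S
after cmd 8 (t=77): FL=W FR=W RL=S RR=W

start t=6: FL=W FR=S RL=W RR=S
cmd 1: advance +10 → t=16, phase=(2,13,3,10) → FL=S FR=W RL=S RR=W
cmd 2: advance +7 → t=23, phase=(9,4,10,1) → FL=W FR=W RL=W RR=S
cmd 3: advance +11 → t=34, phase=(4,15,5,12) → FL=W FR=W RL=W RR=W
cmd 4: advance +6 → t=40, phase=(10,5,11,2) → FL=W FR=W RL=W RR=S
cmd 5: advance +11 → t=51, phase=(5,0,6,13) → FL=W FR=S RL=W RR=W
cmd 6: advance +14 → t=65, phase=(3,14,4,11) → FL=S FR=W RL=W RR=W
cmd 7: advance +5 → t=70, phase=(8,3,9,0) → FL=W FR=S RL=W RR=S
cmd 8: advance +7 → t=77, phase=(15,10,0,7) → FL=W FR=W RL=S RR=W


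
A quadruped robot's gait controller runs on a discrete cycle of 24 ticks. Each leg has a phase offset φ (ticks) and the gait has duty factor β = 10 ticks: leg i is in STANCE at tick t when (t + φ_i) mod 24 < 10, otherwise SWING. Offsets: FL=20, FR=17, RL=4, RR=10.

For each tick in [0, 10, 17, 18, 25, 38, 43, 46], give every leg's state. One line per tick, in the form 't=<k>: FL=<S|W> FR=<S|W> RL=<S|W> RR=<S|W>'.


t=0: FL=W FR=W RL=S RR=W
t=10: FL=S FR=S RL=W RR=W
t=17: FL=W FR=W RL=W RR=S
t=18: FL=W FR=W RL=W RR=S
t=25: FL=W FR=W RL=S RR=W
t=38: FL=W FR=S RL=W RR=S
t=43: FL=W FR=W RL=W RR=S
t=46: FL=W FR=W RL=S RR=S

t=0: phase=(20,17,4,10) vs β=10 → FL=W FR=W RL=S RR=W
t=10: phase=(6,3,14,20) vs β=10 → FL=S FR=S RL=W RR=W
t=17: phase=(13,10,21,3) vs β=10 → FL=W FR=W RL=W RR=S
t=18: phase=(14,11,22,4) vs β=10 → FL=W FR=W RL=W RR=S
t=25: phase=(21,18,5,11) vs β=10 → FL=W FR=W RL=S RR=W
t=38: phase=(10,7,18,0) vs β=10 → FL=W FR=S RL=W RR=S
t=43: phase=(15,12,23,5) vs β=10 → FL=W FR=W RL=W RR=S
t=46: phase=(18,15,2,8) vs β=10 → FL=W FR=W RL=S RR=S


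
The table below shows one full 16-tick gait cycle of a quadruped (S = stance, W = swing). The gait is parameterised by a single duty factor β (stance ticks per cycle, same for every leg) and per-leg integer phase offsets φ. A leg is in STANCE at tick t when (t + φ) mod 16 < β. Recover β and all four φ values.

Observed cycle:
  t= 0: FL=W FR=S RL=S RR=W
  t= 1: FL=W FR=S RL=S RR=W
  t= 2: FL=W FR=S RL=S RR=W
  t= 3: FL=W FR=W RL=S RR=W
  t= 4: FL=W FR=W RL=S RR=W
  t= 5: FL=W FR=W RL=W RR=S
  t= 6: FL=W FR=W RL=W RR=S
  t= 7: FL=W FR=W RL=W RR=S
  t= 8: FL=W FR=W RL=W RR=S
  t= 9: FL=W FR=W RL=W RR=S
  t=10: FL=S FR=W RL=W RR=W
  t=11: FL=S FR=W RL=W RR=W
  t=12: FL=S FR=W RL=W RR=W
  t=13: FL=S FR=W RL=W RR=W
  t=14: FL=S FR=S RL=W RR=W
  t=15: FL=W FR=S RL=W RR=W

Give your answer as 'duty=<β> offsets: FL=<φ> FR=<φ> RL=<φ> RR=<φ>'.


duty=5 offsets: FL=6 FR=2 RL=0 RR=11

duty β = stance ticks per leg = 5
FL: stance ticks = 5; W→S at t=10 → φ=6
FR: stance ticks = 5; W→S at t=14 → φ=2
RL: stance ticks = 5; W→S at t=0 → φ=0
RR: stance ticks = 5; W→S at t=5 → φ=11


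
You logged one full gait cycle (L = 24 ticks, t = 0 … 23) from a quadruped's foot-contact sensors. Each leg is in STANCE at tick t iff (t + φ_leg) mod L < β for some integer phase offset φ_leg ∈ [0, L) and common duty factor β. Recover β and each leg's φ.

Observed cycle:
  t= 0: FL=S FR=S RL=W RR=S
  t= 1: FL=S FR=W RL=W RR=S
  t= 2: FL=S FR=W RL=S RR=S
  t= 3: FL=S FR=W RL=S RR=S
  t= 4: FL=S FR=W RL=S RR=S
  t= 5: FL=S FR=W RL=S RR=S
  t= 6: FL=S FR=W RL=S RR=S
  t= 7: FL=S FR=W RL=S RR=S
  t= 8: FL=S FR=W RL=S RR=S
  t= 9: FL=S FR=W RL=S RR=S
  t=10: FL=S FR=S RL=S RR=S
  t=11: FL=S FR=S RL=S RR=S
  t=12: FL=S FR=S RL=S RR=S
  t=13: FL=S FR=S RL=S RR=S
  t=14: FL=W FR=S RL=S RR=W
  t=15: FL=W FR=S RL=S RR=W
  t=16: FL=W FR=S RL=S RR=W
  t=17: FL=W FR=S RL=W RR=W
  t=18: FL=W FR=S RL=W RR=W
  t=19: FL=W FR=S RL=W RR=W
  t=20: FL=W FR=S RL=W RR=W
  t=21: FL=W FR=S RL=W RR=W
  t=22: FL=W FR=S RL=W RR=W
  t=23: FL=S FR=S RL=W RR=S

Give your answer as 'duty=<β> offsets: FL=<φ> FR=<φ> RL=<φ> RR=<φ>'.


duty β = stance ticks per leg = 15
FL: stance ticks = 15; W→S at t=23 → φ=1
FR: stance ticks = 15; W→S at t=10 → φ=14
RL: stance ticks = 15; W→S at t=2 → φ=22
RR: stance ticks = 15; W→S at t=23 → φ=1

duty=15 offsets: FL=1 FR=14 RL=22 RR=1


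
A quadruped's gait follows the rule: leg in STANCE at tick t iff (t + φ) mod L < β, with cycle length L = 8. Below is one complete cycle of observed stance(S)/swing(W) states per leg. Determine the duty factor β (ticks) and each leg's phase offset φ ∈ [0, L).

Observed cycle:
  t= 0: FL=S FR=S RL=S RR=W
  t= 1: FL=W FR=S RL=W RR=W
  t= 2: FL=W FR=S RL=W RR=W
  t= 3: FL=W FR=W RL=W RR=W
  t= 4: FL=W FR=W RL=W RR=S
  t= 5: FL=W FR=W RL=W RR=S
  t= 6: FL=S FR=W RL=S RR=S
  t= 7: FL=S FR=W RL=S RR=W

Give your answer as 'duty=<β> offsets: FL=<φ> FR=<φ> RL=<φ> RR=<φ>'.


duty β = stance ticks per leg = 3
FL: stance ticks = 3; W→S at t=6 → φ=2
FR: stance ticks = 3; W→S at t=0 → φ=0
RL: stance ticks = 3; W→S at t=6 → φ=2
RR: stance ticks = 3; W→S at t=4 → φ=4

duty=3 offsets: FL=2 FR=0 RL=2 RR=4


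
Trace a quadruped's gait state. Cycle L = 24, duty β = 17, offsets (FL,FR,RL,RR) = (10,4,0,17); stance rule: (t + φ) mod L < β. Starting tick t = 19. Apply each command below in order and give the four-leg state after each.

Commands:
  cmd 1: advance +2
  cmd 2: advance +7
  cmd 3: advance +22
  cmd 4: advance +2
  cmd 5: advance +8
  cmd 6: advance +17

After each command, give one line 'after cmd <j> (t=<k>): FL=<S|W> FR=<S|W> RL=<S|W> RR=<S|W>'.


after cmd 1 (t=21): FL=S FR=S RL=W RR=S
after cmd 2 (t=28): FL=S FR=S RL=S RR=W
after cmd 3 (t=50): FL=S FR=S RL=S RR=W
after cmd 4 (t=52): FL=S FR=S RL=S RR=W
after cmd 5 (t=60): FL=W FR=S RL=S RR=S
after cmd 6 (t=77): FL=S FR=S RL=S RR=W

start t=19: FL=S FR=W RL=W RR=S
cmd 1: advance +2 → t=21, phase=(7,1,21,14) → FL=S FR=S RL=W RR=S
cmd 2: advance +7 → t=28, phase=(14,8,4,21) → FL=S FR=S RL=S RR=W
cmd 3: advance +22 → t=50, phase=(12,6,2,19) → FL=S FR=S RL=S RR=W
cmd 4: advance +2 → t=52, phase=(14,8,4,21) → FL=S FR=S RL=S RR=W
cmd 5: advance +8 → t=60, phase=(22,16,12,5) → FL=W FR=S RL=S RR=S
cmd 6: advance +17 → t=77, phase=(15,9,5,22) → FL=S FR=S RL=S RR=W


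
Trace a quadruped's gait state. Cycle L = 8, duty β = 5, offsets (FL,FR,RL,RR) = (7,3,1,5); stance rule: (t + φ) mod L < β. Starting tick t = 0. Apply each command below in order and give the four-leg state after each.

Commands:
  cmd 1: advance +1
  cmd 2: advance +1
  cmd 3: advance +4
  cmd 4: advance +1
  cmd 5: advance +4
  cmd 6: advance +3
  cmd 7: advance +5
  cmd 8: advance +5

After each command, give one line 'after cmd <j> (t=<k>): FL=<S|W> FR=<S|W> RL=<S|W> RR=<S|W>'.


after cmd 1 (t=1): FL=S FR=S RL=S RR=W
after cmd 2 (t=2): FL=S FR=W RL=S RR=W
after cmd 3 (t=6): FL=W FR=S RL=W RR=S
after cmd 4 (t=7): FL=W FR=S RL=S RR=S
after cmd 5 (t=11): FL=S FR=W RL=S RR=S
after cmd 6 (t=14): FL=W FR=S RL=W RR=S
after cmd 7 (t=19): FL=S FR=W RL=S RR=S
after cmd 8 (t=24): FL=W FR=S RL=S RR=W

start t=0: FL=W FR=S RL=S RR=W
cmd 1: advance +1 → t=1, phase=(0,4,2,6) → FL=S FR=S RL=S RR=W
cmd 2: advance +1 → t=2, phase=(1,5,3,7) → FL=S FR=W RL=S RR=W
cmd 3: advance +4 → t=6, phase=(5,1,7,3) → FL=W FR=S RL=W RR=S
cmd 4: advance +1 → t=7, phase=(6,2,0,4) → FL=W FR=S RL=S RR=S
cmd 5: advance +4 → t=11, phase=(2,6,4,0) → FL=S FR=W RL=S RR=S
cmd 6: advance +3 → t=14, phase=(5,1,7,3) → FL=W FR=S RL=W RR=S
cmd 7: advance +5 → t=19, phase=(2,6,4,0) → FL=S FR=W RL=S RR=S
cmd 8: advance +5 → t=24, phase=(7,3,1,5) → FL=W FR=S RL=S RR=W


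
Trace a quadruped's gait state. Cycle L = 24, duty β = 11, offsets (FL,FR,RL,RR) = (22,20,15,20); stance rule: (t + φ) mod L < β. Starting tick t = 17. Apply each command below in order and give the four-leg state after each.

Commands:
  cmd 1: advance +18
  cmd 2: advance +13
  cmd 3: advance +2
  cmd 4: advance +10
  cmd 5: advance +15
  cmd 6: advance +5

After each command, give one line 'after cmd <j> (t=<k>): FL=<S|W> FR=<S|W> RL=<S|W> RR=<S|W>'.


after cmd 1 (t=35): FL=S FR=S RL=S RR=S
after cmd 2 (t=48): FL=W FR=W RL=W RR=W
after cmd 3 (t=50): FL=S FR=W RL=W RR=W
after cmd 4 (t=60): FL=S FR=S RL=S RR=S
after cmd 5 (t=75): FL=S FR=W RL=W RR=W
after cmd 6 (t=80): FL=S FR=S RL=W RR=S

start t=17: FL=W FR=W RL=S RR=W
cmd 1: advance +18 → t=35, phase=(9,7,2,7) → FL=S FR=S RL=S RR=S
cmd 2: advance +13 → t=48, phase=(22,20,15,20) → FL=W FR=W RL=W RR=W
cmd 3: advance +2 → t=50, phase=(0,22,17,22) → FL=S FR=W RL=W RR=W
cmd 4: advance +10 → t=60, phase=(10,8,3,8) → FL=S FR=S RL=S RR=S
cmd 5: advance +15 → t=75, phase=(1,23,18,23) → FL=S FR=W RL=W RR=W
cmd 6: advance +5 → t=80, phase=(6,4,23,4) → FL=S FR=S RL=W RR=S


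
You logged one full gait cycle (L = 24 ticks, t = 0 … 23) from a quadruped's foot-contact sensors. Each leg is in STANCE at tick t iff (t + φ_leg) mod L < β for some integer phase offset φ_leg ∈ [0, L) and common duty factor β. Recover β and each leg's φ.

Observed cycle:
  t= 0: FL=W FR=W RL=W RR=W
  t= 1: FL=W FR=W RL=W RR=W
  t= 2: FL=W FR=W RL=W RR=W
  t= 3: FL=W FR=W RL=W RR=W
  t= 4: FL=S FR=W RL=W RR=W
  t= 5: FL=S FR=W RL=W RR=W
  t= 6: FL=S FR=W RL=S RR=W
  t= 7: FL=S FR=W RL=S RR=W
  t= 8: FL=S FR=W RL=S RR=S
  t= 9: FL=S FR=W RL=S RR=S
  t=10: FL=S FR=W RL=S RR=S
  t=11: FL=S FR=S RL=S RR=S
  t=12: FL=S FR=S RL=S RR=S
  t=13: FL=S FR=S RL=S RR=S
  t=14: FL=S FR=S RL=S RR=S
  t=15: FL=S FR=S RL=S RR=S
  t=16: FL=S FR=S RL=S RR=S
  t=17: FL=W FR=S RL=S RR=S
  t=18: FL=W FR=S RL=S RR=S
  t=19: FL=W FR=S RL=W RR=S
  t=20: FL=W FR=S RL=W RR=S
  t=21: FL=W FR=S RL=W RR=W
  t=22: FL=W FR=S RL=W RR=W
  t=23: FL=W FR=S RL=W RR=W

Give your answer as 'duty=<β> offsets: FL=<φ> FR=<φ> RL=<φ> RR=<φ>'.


duty=13 offsets: FL=20 FR=13 RL=18 RR=16

duty β = stance ticks per leg = 13
FL: stance ticks = 13; W→S at t=4 → φ=20
FR: stance ticks = 13; W→S at t=11 → φ=13
RL: stance ticks = 13; W→S at t=6 → φ=18
RR: stance ticks = 13; W→S at t=8 → φ=16
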